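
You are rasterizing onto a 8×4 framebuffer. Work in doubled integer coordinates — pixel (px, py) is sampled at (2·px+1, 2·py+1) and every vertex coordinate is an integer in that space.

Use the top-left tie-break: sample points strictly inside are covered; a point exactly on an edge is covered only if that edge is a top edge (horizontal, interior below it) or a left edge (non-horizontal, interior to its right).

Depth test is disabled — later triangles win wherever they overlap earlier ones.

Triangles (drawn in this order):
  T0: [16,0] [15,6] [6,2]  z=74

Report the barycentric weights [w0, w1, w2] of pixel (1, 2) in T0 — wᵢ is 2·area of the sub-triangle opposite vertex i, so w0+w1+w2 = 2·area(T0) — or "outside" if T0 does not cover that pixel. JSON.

T0:
  2·area = 58
  edge (16, 0)→(15, 6): d=(-1,6) right/bottom  bias=-1
  edge (15, 6)→(6, 2): d=(-9,-4) top-left  bias=+0
  edge (6, 2)→(16, 0): d=(10,-2) top-left  bias=+0
    (5,0)@(11, 1): e=[29,29,0] → #  [on edge]
    (6,0)@(13, 1): e=[17,37,4] → #
    (7,0)@(15, 1): e=[5,45,8] → #
    (0,1)@(1, 3): e=[87,-29,0] → ·  [on edge]
    (4,1)@(9, 3): e=[39,3,16] → #
    (4,2)@(9, 5): e=[37,-15,36] → ·
    (5,2)@(11, 5): e=[25,-7,40] → ·
    (6,2)@(13, 5): e=[13,1,44] → #
    (6,3)@(13, 7): e=[11,-17,64] → ·
    (7,3)@(15, 7): e=[-1,-9,68] → ·
  covered (9 px):
    · · · · · # # #
    · · · · # # # #
    · · · · · · # #
    · · · · · · · ·

Result: "outside"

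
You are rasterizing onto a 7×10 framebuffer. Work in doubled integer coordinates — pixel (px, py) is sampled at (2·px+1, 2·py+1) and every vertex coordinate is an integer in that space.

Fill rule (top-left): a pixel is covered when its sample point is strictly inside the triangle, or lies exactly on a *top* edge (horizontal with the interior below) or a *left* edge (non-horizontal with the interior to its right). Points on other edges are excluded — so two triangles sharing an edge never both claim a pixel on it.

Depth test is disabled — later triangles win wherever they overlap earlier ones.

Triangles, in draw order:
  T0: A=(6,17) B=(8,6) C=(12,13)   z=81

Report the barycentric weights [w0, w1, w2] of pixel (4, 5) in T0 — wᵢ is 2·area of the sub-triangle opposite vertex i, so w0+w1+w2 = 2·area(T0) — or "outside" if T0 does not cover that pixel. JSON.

T0:
  2·area = 58
  edge (6, 17)→(8, 6): d=(2,-11) top-left  bias=+0
  edge (8, 6)→(12, 13): d=(4,7) right/bottom  bias=-1
  edge (12, 13)→(6, 17): d=(-6,4) right/bottom  bias=-1
    (4,4)@(9, 9): e=[17,5,36] → X
    (5,4)@(11, 9): e=[39,-9,28] → .
    (4,5)@(9, 11): e=[21,13,24] → X
    (5,5)@(11, 11): e=[43,-1,16] → .
    (3,6)@(7, 13): e=[3,35,20] → X
    (5,6)@(11, 13): e=[47,7,4] → X
    (6,6)@(13, 13): e=[69,-7,-4] → .
    (3,7)@(7, 15): e=[7,43,8] → X
    (4,7)@(9, 15): e=[29,29,0] → .  [on edge]
    (5,7)@(11, 15): e=[51,15,-8] → .
    (3,8)@(7, 17): e=[11,51,-4] → .
    (1,9)@(3, 19): e=[-29,87,0] → .  [on edge]
  covered (6 px):
    . . . . . . .
    . . . . . . .
    . . . . . . .
    . . . . . . .
    . . . . X . .
    . . . . X . .
    . . . X X X .
    . . . X . . .
    . . . . . . .
    . . . . . . .

Answer: [13,24,21]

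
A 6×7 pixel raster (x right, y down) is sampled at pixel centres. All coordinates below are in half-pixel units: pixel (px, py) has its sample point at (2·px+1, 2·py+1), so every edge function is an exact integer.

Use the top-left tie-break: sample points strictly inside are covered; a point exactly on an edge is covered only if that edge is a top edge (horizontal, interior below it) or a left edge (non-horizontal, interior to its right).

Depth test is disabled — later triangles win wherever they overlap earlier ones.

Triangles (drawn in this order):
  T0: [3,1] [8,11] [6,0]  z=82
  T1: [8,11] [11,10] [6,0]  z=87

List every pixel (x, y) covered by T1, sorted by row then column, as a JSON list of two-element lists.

T0:
  2·area = 35  (B↔C swapped to make it positive)
  edge (3, 1)→(6, 0): d=(3,-1) top-left  bias=+0
  edge (6, 0)→(8, 11): d=(2,11) right/bottom  bias=-1
  edge (8, 11)→(3, 1): d=(-5,-10) top-left  bias=+0
    (1,0)@(3, 1): e=[0,35,0] → █  [on edge]
    (2,0)@(5, 1): e=[2,13,20] → █
    (3,0)@(7, 1): e=[4,-9,40] → ·
    (1,1)@(3, 3): e=[6,39,-10] → ·
    (2,1)@(5, 3): e=[8,17,10] → █
    (3,1)@(7, 3): e=[10,-5,30] → ·
    (2,2)@(5, 5): e=[14,21,0] → █  [on edge]
    (3,2)@(7, 5): e=[16,-1,20] → ·
    (2,3)@(5, 7): e=[20,25,-10] → ·
    (3,3)@(7, 7): e=[22,3,10] → █
    (4,3)@(9, 7): e=[24,-19,30] → ·
    (3,4)@(7, 9): e=[28,7,0] → █  [on edge]
    (4,6)@(9, 13): e=[42,-7,0] → ·  [on edge]
  covered (6 px):
    · █ █ · · ·
    · · █ · · ·
    · · █ · · ·
    · · · █ · ·
    · · · █ · ·
    · · · · · ·
    · · · · · ·
T1:
  2·area = 35  (B↔C swapped to make it positive)
  edge (8, 11)→(6, 0): d=(-2,-11) top-left  bias=+0
  edge (6, 0)→(11, 10): d=(5,10) right/bottom  bias=-1
  edge (11, 10)→(8, 11): d=(-3,1) right/bottom  bias=-1
    (3,1)@(7, 3): e=[5,5,25] → █
    (4,1)@(9, 3): e=[27,-15,23] → ·
    (3,2)@(7, 5): e=[1,15,19] → █
    (4,2)@(9, 5): e=[23,-5,17] → ·
    (3,3)@(7, 7): e=[-3,25,13] → ·
    (4,3)@(9, 7): e=[19,5,11] → █
    (5,3)@(11, 7): e=[41,-15,9] → ·
    (4,4)@(9, 9): e=[15,15,5] → █
    (5,4)@(11, 9): e=[37,-5,3] → ·
    (4,5)@(9, 11): e=[11,25,-1] → ·
  covered (4 px):
    · · · · · ·
    · · · █ · ·
    · · · █ · ·
    · · · · █ ·
    · · · · █ ·
    · · · · · ·
    · · · · · ·

Final: [[3,1],[3,2],[4,3],[4,4]]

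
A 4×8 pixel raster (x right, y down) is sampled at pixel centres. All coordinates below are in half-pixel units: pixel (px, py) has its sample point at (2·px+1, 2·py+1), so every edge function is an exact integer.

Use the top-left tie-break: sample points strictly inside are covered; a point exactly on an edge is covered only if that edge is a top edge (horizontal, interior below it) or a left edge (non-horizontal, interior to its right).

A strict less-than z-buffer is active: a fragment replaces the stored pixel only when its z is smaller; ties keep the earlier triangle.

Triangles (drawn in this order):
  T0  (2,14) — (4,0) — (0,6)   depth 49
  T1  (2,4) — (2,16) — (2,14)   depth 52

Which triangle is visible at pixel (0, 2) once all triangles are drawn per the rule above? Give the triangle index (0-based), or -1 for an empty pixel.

T0:
  2·area = 44  (B↔C swapped to make it positive)
  edge (2, 14)→(0, 6): d=(-2,-8) top-left  bias=+0
  edge (0, 6)→(4, 0): d=(4,-6) top-left  bias=+0
  edge (4, 0)→(2, 14): d=(-2,14) right/bottom  bias=-1
    (1,1)@(3, 3): e=[30,6,8] → X
    (2,1)@(5, 3): e=[46,18,-20] → .
    (0,2)@(1, 5): e=[10,2,32] → X
    (2,2)@(5, 5): e=[42,26,-24] → .
    (0,3)@(1, 7): e=[6,10,28] → X
    (1,3)@(3, 7): e=[22,22,0] → .  [on edge]
    (0,4)@(1, 9): e=[2,18,24] → X
    (1,4)@(3, 9): e=[18,30,-4] → .
    (0,5)@(1, 11): e=[-2,26,20] → .
  covered (5 px):
    . . . .
    . X . .
    X X . .
    X . . .
    X . . .
    . . . .
    . . . .
    . . . .
T1:
  degenerate (2·area = 0) — covers nothing

Z-buffer (winner per pixel, '.' = empty):
  . . . .
  . 0 . .
  0 0 . .
  0 . . .
  0 . . .
  . . . .
  . . . .
  . . . .

Answer: 0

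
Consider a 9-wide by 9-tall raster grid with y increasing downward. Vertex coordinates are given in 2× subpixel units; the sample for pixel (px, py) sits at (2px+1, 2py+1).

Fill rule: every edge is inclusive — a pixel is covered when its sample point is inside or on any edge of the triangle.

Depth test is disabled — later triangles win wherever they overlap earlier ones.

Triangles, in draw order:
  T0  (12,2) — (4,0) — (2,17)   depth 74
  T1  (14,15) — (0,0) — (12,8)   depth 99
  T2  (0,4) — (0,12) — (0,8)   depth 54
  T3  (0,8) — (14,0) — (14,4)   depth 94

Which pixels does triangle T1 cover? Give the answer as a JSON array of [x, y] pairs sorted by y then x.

T0:
  2·area = 140  (B↔C swapped to make it positive)
  edge (12, 2)→(2, 17): d=(-10,15) inclusive
  edge (2, 17)→(4, 0): d=(2,-17) inclusive
  edge (4, 0)→(12, 2): d=(8,2) inclusive
    (2,0)@(5, 1): e=[115,19,6] → X
    (3,0)@(7, 1): e=[85,53,2] → X
    (4,0)@(9, 1): e=[55,87,-2] → .
    (2,1)@(5, 3): e=[95,23,22] → X
    (4,1)@(9, 3): e=[35,91,14] → X
    (5,1)@(11, 3): e=[5,125,10] → X
    (6,1)@(13, 3): e=[-25,159,6] → .
    (2,2)@(5, 5): e=[75,27,38] → X
    (5,2)@(11, 5): e=[-15,129,26] → .
    (2,3)@(5, 7): e=[55,31,54] → X
    (4,3)@(9, 7): e=[-5,99,46] → .
    (1,4)@(3, 9): e=[65,1,74] → X
  covered (18 px):
    . . X X . . . . .
    . . X X X X . . .
    . . X X X . . . .
    . . X X . . . . .
    . X X X . . . . .
    . X X . . . . . .
    . X . . . . . . .
    . X . . . . . . .
    . . . . . . . . .
T1:
  2·area = 68
  edge (14, 15)→(0, 0): d=(-14,-15) inclusive
  edge (0, 0)→(12, 8): d=(12,8) inclusive
  edge (12, 8)→(14, 15): d=(2,7) inclusive
    (0,0)@(1, 1): e=[1,4,63] → X
    (1,0)@(3, 1): e=[31,-12,49] → .
    (0,1)@(1, 3): e=[-27,28,67] → .
    (1,1)@(3, 3): e=[3,12,53] → X
    (2,1)@(5, 3): e=[33,-4,39] → .
    (1,2)@(3, 5): e=[-25,36,57] → .
    (2,2)@(5, 5): e=[5,20,43] → X
    (3,2)@(7, 5): e=[35,4,29] → X
    (4,2)@(9, 5): e=[65,-12,15] → .
    (2,3)@(5, 7): e=[-23,44,47] → .
    (3,3)@(7, 7): e=[7,28,33] → X
    (4,3)@(9, 7): e=[37,12,19] → X
  covered (10 px):
    X . . . . . . . .
    . X . . . . . . .
    . . X X . . . . .
    . . . X X . . . .
    . . . . X X . . .
    . . . . . X . . .
    . . . . . . X . .
    . . . . . . . . .
    . . . . . . . . .
T2:
  degenerate (2·area = 0) — covers nothing
T3:
  2·area = 56
  edge (0, 8)→(14, 0): d=(14,-8) inclusive
  edge (14, 0)→(14, 4): d=(0,4) inclusive
  edge (14, 4)→(0, 8): d=(-14,4) inclusive
    (6,0)@(13, 1): e=[6,4,46] → X
    (7,0)@(15, 1): e=[22,-4,38] → .
    (4,1)@(9, 3): e=[2,20,34] → X
    (5,1)@(11, 3): e=[18,12,26] → X
    (7,1)@(15, 3): e=[50,-4,10] → .
    (3,2)@(7, 5): e=[14,28,14] → X
    (5,2)@(11, 5): e=[46,12,-2] → .
    (6,2)@(13, 5): e=[62,4,-10] → .
    (1,3)@(3, 7): e=[10,44,2] → X
    (2,3)@(5, 7): e=[26,36,-6] → .
    (3,3)@(7, 7): e=[42,28,-14] → .
    (4,3)@(9, 7): e=[58,20,-22] → .
  covered (7 px):
    . . . . . . X . .
    . . . . X X X . .
    . . . X X . . . .
    . X . . . . . . .
    . . . . . . . . .
    . . . . . . . . .
    . . . . . . . . .
    . . . . . . . . .
    . . . . . . . . .

Result: [[0,0],[1,1],[2,2],[3,2],[3,3],[4,3],[4,4],[5,4],[5,5],[6,6]]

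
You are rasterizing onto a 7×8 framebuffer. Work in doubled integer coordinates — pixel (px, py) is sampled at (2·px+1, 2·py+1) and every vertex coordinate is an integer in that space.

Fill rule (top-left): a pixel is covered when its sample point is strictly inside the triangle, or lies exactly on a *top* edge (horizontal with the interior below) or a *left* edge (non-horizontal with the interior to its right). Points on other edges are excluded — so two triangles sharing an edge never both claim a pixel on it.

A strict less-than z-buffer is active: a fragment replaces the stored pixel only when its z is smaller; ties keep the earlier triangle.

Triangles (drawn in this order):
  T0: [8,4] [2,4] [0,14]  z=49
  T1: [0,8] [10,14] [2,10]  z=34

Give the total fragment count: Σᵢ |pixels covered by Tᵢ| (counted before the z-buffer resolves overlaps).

T0:
  2·area = 60  (B↔C swapped to make it positive)
  edge (8, 4)→(0, 14): d=(-8,10) right/bottom  bias=-1
  edge (0, 14)→(2, 4): d=(2,-10) top-left  bias=+0
  edge (2, 4)→(8, 4): d=(6,0) top-left  bias=+0
    (1,2)@(3, 5): e=[42,12,6] → X
    (2,2)@(5, 5): e=[22,32,6] → X
    (3,2)@(7, 5): e=[2,52,6] → X
    (4,2)@(9, 5): e=[-18,72,6] → .
    (1,3)@(3, 7): e=[26,16,18] → X
    (3,3)@(7, 7): e=[-14,56,18] → .
    (0,4)@(1, 9): e=[30,0,30] → X  [on edge]
    (2,4)@(5, 9): e=[-10,40,30] → .
    (0,5)@(1, 11): e=[14,4,42] → X
    (1,5)@(3, 11): e=[-6,24,42] → .
    (0,6)@(1, 13): e=[-2,8,54] → .
  covered (8 px):
    . . . . . . .
    . . . . . . .
    . X X X . . .
    . X X . . . .
    X X . . . . .
    X . . . . . .
    . . . . . . .
    . . . . . . .
T1:
  2·area = 8
  edge (0, 8)→(10, 14): d=(10,6) right/bottom  bias=-1
  edge (10, 14)→(2, 10): d=(-8,-4) top-left  bias=+0
  edge (2, 10)→(0, 8): d=(-2,-2) top-left  bias=+0
    (0,4)@(1, 9): e=[4,4,0] → X  [on edge]
    (1,4)@(3, 9): e=[-8,12,4] → .
    (0,5)@(1, 11): e=[24,-12,-4] → .
    (1,5)@(3, 11): e=[12,-4,0] → .  [on edge]
    (2,5)@(5, 11): e=[0,4,4] → .  [on edge]
    (2,6)@(5, 13): e=[20,-12,0] → .  [on edge]
    (3,7)@(7, 15): e=[28,-20,0] → .  [on edge]
  covered (1 px):
    . . . . . . .
    . . . . . . .
    . . . . . . .
    . . . . . . .
    X . . . . . .
    . . . . . . .
    . . . . . . .
    . . . . . . .

Answer: 9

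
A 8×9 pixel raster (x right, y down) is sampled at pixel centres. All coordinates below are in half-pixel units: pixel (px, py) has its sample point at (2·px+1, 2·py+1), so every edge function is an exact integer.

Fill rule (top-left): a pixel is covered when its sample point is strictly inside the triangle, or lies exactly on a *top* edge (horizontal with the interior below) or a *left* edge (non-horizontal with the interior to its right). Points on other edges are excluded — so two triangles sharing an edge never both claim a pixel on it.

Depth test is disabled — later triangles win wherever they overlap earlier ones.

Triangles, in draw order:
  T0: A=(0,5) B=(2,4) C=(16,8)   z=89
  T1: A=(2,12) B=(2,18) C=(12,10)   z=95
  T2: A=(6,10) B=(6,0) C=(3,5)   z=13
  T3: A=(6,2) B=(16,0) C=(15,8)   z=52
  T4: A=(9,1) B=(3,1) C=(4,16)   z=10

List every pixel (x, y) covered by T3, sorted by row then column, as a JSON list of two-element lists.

T0:
  2·area = 22
  edge (0, 5)→(2, 4): d=(2,-1) top-left  bias=+0
  edge (2, 4)→(16, 8): d=(14,4) right/bottom  bias=-1
  edge (16, 8)→(0, 5): d=(-16,-3) top-left  bias=+0
    (0,2)@(1, 5): e=[1,18,3] → █
    (1,2)@(3, 5): e=[3,10,9] → █
    (2,2)@(5, 5): e=[5,2,15] → █
    (3,2)@(7, 5): e=[7,-6,21] → ·
    (0,3)@(1, 7): e=[5,46,-29] → ·
    (1,3)@(3, 7): e=[7,38,-23] → ·
    (2,3)@(5, 7): e=[9,30,-17] → ·
    (5,3)@(11, 7): e=[15,6,1] → █
    (6,3)@(13, 7): e=[17,-2,7] → ·
    (5,4)@(11, 9): e=[19,34,-31] → ·
  covered (4 px):
    · · · · · · · ·
    · · · · · · · ·
    █ █ █ · · · · ·
    · · · · · █ · ·
    · · · · · · · ·
    · · · · · · · ·
    · · · · · · · ·
    · · · · · · · ·
    · · · · · · · ·
T1:
  2·area = 60  (B↔C swapped to make it positive)
  edge (2, 12)→(12, 10): d=(10,-2) top-left  bias=+0
  edge (12, 10)→(2, 18): d=(-10,8) right/bottom  bias=-1
  edge (2, 18)→(2, 12): d=(0,-6) top-left  bias=+0
    (3,5)@(7, 11): e=[0,30,30] → █  [on edge]
    (4,5)@(9, 11): e=[4,14,42] → █
    (5,5)@(11, 11): e=[8,-2,54] → ·
    (1,6)@(3, 13): e=[12,42,6] → █
    (2,6)@(5, 13): e=[16,26,18] → █
    (4,6)@(9, 13): e=[24,-6,42] → ·
    (1,7)@(3, 15): e=[32,22,6] → █
    (3,7)@(7, 15): e=[40,-10,30] → ·
    (1,8)@(3, 17): e=[52,2,6] → █
    (2,8)@(5, 17): e=[56,-14,18] → ·
  covered (8 px):
    · · · · · · · ·
    · · · · · · · ·
    · · · · · · · ·
    · · · · · · · ·
    · · · · · · · ·
    · · · █ █ · · ·
    · █ █ █ · · · ·
    · █ █ · · · · ·
    · █ · · · · · ·
T2:
  2·area = 30  (B↔C swapped to make it positive)
  edge (6, 10)→(3, 5): d=(-3,-5) top-left  bias=+0
  edge (3, 5)→(6, 0): d=(3,-5) top-left  bias=+0
  edge (6, 0)→(6, 10): d=(0,10) right/bottom  bias=-1
    (2,1)@(5, 3): e=[16,4,10] → █
    (3,1)@(7, 3): e=[26,14,-10] → ·
    (1,2)@(3, 5): e=[0,0,30] → █  [on edge]
    (3,2)@(7, 5): e=[20,20,-10] → ·
    (1,3)@(3, 7): e=[-6,6,30] → ·
    (2,3)@(5, 7): e=[4,16,10] → █
    (3,3)@(7, 7): e=[14,26,-10] → ·
    (2,4)@(5, 9): e=[-2,22,10] → ·
    (4,7)@(9, 15): e=[0,60,-30] → ·  [on edge]
  covered (4 px):
    · · · · · · · ·
    · · █ · · · · ·
    · █ █ · · · · ·
    · · █ · · · · ·
    · · · · · · · ·
    · · · · · · · ·
    · · · · · · · ·
    · · · · · · · ·
    · · · · · · · ·
T3:
  2·area = 78
  edge (6, 2)→(16, 0): d=(10,-2) top-left  bias=+0
  edge (16, 0)→(15, 8): d=(-1,8) right/bottom  bias=-1
  edge (15, 8)→(6, 2): d=(-9,-6) top-left  bias=+0
    (5,0)@(11, 1): e=[0,39,39] → █  [on edge]
    (6,0)@(13, 1): e=[4,23,51] → █
    (7,0)@(15, 1): e=[8,7,63] → █
    (0,1)@(1, 3): e=[0,117,-39] → ·  [on edge]
    (4,1)@(9, 3): e=[16,53,9] → █
    (4,2)@(9, 5): e=[36,51,-9] → ·
    (5,2)@(11, 5): e=[40,35,3] → █
    (5,3)@(11, 7): e=[60,33,-15] → ·
    (6,3)@(13, 7): e=[64,17,-3] → ·
    (7,3)@(15, 7): e=[68,1,9] → █
    (7,4)@(15, 9): e=[88,-1,-9] → ·
  covered (11 px):
    · · · · · █ █ █
    · · · · █ █ █ █
    · · · · · █ █ █
    · · · · · · · █
    · · · · · · · ·
    · · · · · · · ·
    · · · · · · · ·
    · · · · · · · ·
    · · · · · · · ·
T4:
  2·area = 90  (B↔C swapped to make it positive)
  edge (9, 1)→(4, 16): d=(-5,15) right/bottom  bias=-1
  edge (4, 16)→(3, 1): d=(-1,-15) top-left  bias=+0
  edge (3, 1)→(9, 1): d=(6,0) top-left  bias=+0
    (0,0)@(1, 1): e=[120,-30,0] → ·  [on edge]
    (1,0)@(3, 1): e=[90,0,0] → █  [on edge]
    (2,0)@(5, 1): e=[60,30,0] → █  [on edge]
    (3,0)@(7, 1): e=[30,60,0] → █  [on edge]
    (4,0)@(9, 1): e=[0,90,0] → ·  [on edge]
    (5,0)@(11, 1): e=[-30,120,0] → ·  [on edge]
    (6,0)@(13, 1): e=[-60,150,0] → ·  [on edge]
    (7,0)@(15, 1): e=[-90,180,0] → ·  [on edge]
    (1,1)@(3, 3): e=[80,-2,12] → ·
    (2,1)@(5, 3): e=[50,28,12] → █
    (4,1)@(9, 3): e=[-10,88,12] → ·
    (2,2)@(5, 5): e=[40,26,24] → █
    (3,3)@(7, 7): e=[0,54,36] → ·  [on edge]
    (2,6)@(5, 13): e=[0,18,72] → ·  [on edge]
  covered (10 px):
    · █ █ █ · · · ·
    · · █ █ · · · ·
    · · █ █ · · · ·
    · · █ · · · · ·
    · · █ · · · · ·
    · · █ · · · · ·
    · · · · · · · ·
    · · · · · · · ·
    · · · · · · · ·

Final: [[5,0],[6,0],[7,0],[4,1],[5,1],[6,1],[7,1],[5,2],[6,2],[7,2],[7,3]]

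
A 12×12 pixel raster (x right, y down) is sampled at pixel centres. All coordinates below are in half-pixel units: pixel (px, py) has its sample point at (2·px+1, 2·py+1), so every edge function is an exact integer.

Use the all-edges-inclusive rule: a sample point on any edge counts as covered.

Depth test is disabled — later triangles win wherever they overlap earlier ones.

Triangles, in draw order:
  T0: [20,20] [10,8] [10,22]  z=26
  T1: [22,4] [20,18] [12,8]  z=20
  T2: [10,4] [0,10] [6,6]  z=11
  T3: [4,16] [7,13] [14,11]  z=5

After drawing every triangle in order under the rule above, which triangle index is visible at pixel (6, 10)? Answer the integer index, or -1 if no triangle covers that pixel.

T0:
  2·area = 140  (B↔C swapped to make it positive)
  edge (20, 20)→(10, 22): d=(-10,2) inclusive
  edge (10, 22)→(10, 8): d=(0,-14) inclusive
  edge (10, 8)→(20, 20): d=(10,12) inclusive
    (5,5)@(11, 11): e=[108,14,18] → █
    (6,5)@(13, 11): e=[104,42,-6] → ·
    (5,6)@(11, 13): e=[88,14,38] → █
    (6,6)@(13, 13): e=[84,42,14] → █
    (7,6)@(15, 13): e=[80,70,-10] → ·
    (5,7)@(11, 15): e=[68,14,58] → █
    (7,7)@(15, 15): e=[60,70,10] → █
    (8,7)@(17, 15): e=[56,98,-14] → ·
    (5,8)@(11, 17): e=[48,14,78] → █
    (8,8)@(17, 17): e=[36,98,6] → █
    (9,8)@(19, 17): e=[32,126,-18] → ·
    (5,9)@(11, 19): e=[28,14,98] → █
    (7,10)@(15, 21): e=[0,70,70] → █  [on edge]
    (2,11)@(5, 23): e=[0,-70,210] → ·  [on edge]
  covered (18 px):
    · · · · · · · · · · · ·
    · · · · · · · · · · · ·
    · · · · · · · · · · · ·
    · · · · · · · · · · · ·
    · · · · · · · · · · · ·
    · · · · · █ · · · · · ·
    · · · · · █ █ · · · · ·
    · · · · · █ █ █ · · · ·
    · · · · · █ █ █ █ · · ·
    · · · · · █ █ █ █ █ · ·
    · · · · · █ █ █ · · · ·
    · · · · · · · · · · · ·
T1:
  2·area = 132
  edge (22, 4)→(20, 18): d=(-2,14) inclusive
  edge (20, 18)→(12, 8): d=(-8,-10) inclusive
  edge (12, 8)→(22, 4): d=(10,-4) inclusive
    (10,2)@(21, 5): e=[12,114,6] → █
    (11,2)@(23, 5): e=[-16,134,14] → ·
    (7,3)@(15, 7): e=[92,38,2] → █
    (8,3)@(17, 7): e=[64,58,10] → █
    (9,3)@(19, 7): e=[36,78,18] → █
    (11,3)@(23, 7): e=[-20,118,34] → ·
    (6,4)@(13, 9): e=[116,2,14] → █
    (11,4)@(23, 9): e=[-24,102,54] → ·
    (6,5)@(13, 11): e=[112,-14,34] → ·
    (7,5)@(15, 11): e=[84,6,42] → █
    (10,5)@(21, 11): e=[0,66,66] → █  [on edge]
    (11,5)@(23, 11): e=[-28,86,74] → ·
  covered (17 px):
    · · · · · · · · · · · ·
    · · · · · · · · · · · ·
    · · · · · · · · · · █ ·
    · · · · · · · █ █ █ █ ·
    · · · · · · █ █ █ █ █ ·
    · · · · · · · █ █ █ █ ·
    · · · · · · · · █ █ · ·
    · · · · · · · · · █ · ·
    · · · · · · · · · · · ·
    · · · · · · · · · · · ·
    · · · · · · · · · · · ·
    · · · · · · · · · · · ·
T2:
  2·area = 4
  edge (10, 4)→(0, 10): d=(-10,6) inclusive
  edge (0, 10)→(6, 6): d=(6,-4) inclusive
  edge (6, 6)→(10, 4): d=(4,-2) inclusive
    (7,0)@(15, 1): e=[0,6,-2] → ·  [on edge]
    (2,3)@(5, 7): e=[0,2,2] → █  [on edge]
    (3,3)@(7, 7): e=[-12,10,6] → ·
    (2,4)@(5, 9): e=[-20,14,10] → ·
  covered (1 px):
    · · · · · · · · · · · ·
    · · · · · · · · · · · ·
    · · · · · · · · · · · ·
    · · █ · · · · · · · · ·
    · · · · · · · · · · · ·
    · · · · · · · · · · · ·
    · · · · · · · · · · · ·
    · · · · · · · · · · · ·
    · · · · · · · · · · · ·
    · · · · · · · · · · · ·
    · · · · · · · · · · · ·
    · · · · · · · · · · · ·
T3:
  2·area = 15
  edge (4, 16)→(7, 13): d=(3,-3) inclusive
  edge (7, 13)→(14, 11): d=(7,-2) inclusive
  edge (14, 11)→(4, 16): d=(-10,5) inclusive
    (9,0)@(19, 1): e=[0,-60,75] → ·  [on edge]
    (8,1)@(17, 3): e=[0,-50,65] → ·  [on edge]
    (7,2)@(15, 5): e=[0,-40,55] → ·  [on edge]
    (6,3)@(13, 7): e=[0,-30,45] → ·  [on edge]
    (5,4)@(11, 9): e=[0,-20,35] → ·  [on edge]
    (10,4)@(21, 9): e=[30,0,-15] → ·  [on edge]
    (4,5)@(9, 11): e=[0,-10,25] → ·  [on edge]
    (3,6)@(7, 13): e=[0,0,15] → █  [on edge]
    (4,6)@(9, 13): e=[6,4,5] → █
    (5,6)@(11, 13): e=[12,8,-5] → ·
    (2,7)@(5, 15): e=[0,10,5] → █  [on edge]
    (3,7)@(7, 15): e=[6,14,-5] → ·
    (1,8)@(3, 17): e=[0,20,-5] → ·  [on edge]
    (0,9)@(1, 19): e=[0,30,-15] → ·  [on edge]
  covered (3 px):
    · · · · · · · · · · · ·
    · · · · · · · · · · · ·
    · · · · · · · · · · · ·
    · · · · · · · · · · · ·
    · · · · · · · · · · · ·
    · · · · · · · · · · · ·
    · · · █ █ · · · · · · ·
    · · █ · · · · · · · · ·
    · · · · · · · · · · · ·
    · · · · · · · · · · · ·
    · · · · · · · · · · · ·
    · · · · · · · · · · · ·

Z-buffer (winner per pixel, '.' = empty):
  . . . . . . . . . . . .
  . . . . . . . . . . . .
  . . . . . . . . . . 1 .
  . . 2 . . . . 1 1 1 1 .
  . . . . . . 1 1 1 1 1 .
  . . . . . 0 . 1 1 1 1 .
  . . . 3 3 0 0 . 1 1 . .
  . . 3 . . 0 0 0 . 1 . .
  . . . . . 0 0 0 0 . . .
  . . . . . 0 0 0 0 0 . .
  . . . . . 0 0 0 . . . .
  . . . . . . . . . . . .

Final: 0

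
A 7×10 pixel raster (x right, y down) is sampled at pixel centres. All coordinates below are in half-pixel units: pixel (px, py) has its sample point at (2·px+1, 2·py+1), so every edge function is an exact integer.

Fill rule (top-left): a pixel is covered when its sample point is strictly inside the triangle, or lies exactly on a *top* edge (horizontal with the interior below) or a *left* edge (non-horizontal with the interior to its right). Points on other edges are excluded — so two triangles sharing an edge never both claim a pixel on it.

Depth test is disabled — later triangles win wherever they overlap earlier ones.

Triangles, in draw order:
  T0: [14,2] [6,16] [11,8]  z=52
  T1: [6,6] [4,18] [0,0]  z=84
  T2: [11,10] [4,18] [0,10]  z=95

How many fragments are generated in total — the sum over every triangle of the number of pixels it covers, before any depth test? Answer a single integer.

T0:
  2·area = 6  (B↔C swapped to make it positive)
  edge (14, 2)→(11, 8): d=(-3,6) right/bottom  bias=-1
  edge (11, 8)→(6, 16): d=(-5,8) right/bottom  bias=-1
  edge (6, 16)→(14, 2): d=(8,-14) top-left  bias=+0
    (4,5)@(9, 11): e=[3,1,2] → █
    (5,5)@(11, 11): e=[-9,-15,30] → ·
    (4,6)@(9, 13): e=[-3,-9,18] → ·
  covered (1 px):
    · · · · · · ·
    · · · · · · ·
    · · · · · · ·
    · · · · · · ·
    · · · · · · ·
    · · · · █ · ·
    · · · · · · ·
    · · · · · · ·
    · · · · · · ·
    · · · · · · ·
T1:
  2·area = 84
  edge (6, 6)→(4, 18): d=(-2,12) right/bottom  bias=-1
  edge (4, 18)→(0, 0): d=(-4,-18) top-left  bias=+0
  edge (0, 0)→(6, 6): d=(6,6) right/bottom  bias=-1
    (0,0)@(1, 1): e=[70,14,0] → ·  [on edge]
    (0,1)@(1, 3): e=[66,6,12] → █
    (1,1)@(3, 3): e=[42,42,0] → ·  [on edge]
    (0,2)@(1, 5): e=[62,-2,24] → ·
    (1,2)@(3, 5): e=[38,34,12] → █
    (2,2)@(5, 5): e=[14,70,0] → ·  [on edge]
    (1,3)@(3, 7): e=[34,26,24] → █
    (2,3)@(5, 7): e=[10,62,12] → █
    (3,3)@(7, 7): e=[-14,98,0] → ·  [on edge]
    (1,4)@(3, 9): e=[30,18,36] → █
    (3,4)@(7, 9): e=[-18,90,12] → ·
    (4,4)@(9, 9): e=[-42,126,0] → ·  [on edge]
    (5,5)@(11, 11): e=[-70,154,0] → ·  [on edge]
    (6,6)@(13, 13): e=[-98,182,0] → ·  [on edge]
  covered (9 px):
    · · · · · · ·
    █ · · · · · ·
    · █ · · · · ·
    · █ █ · · · ·
    · █ █ · · · ·
    · █ █ · · · ·
    · █ · · · · ·
    · · · · · · ·
    · · · · · · ·
    · · · · · · ·
T2:
  2·area = 88
  edge (11, 10)→(4, 18): d=(-7,8) right/bottom  bias=-1
  edge (4, 18)→(0, 10): d=(-4,-8) top-left  bias=+0
  edge (0, 10)→(11, 10): d=(11,0) top-left  bias=+0
    (0,5)@(1, 11): e=[73,4,11] → █
    (1,5)@(3, 11): e=[57,20,11] → █
    (2,5)@(5, 11): e=[41,36,11] → █
    (3,5)@(7, 11): e=[25,52,11] → █
    (4,5)@(9, 11): e=[9,68,11] → █
    (5,5)@(11, 11): e=[-7,84,11] → ·
    (0,6)@(1, 13): e=[59,-4,33] → ·
    (1,6)@(3, 13): e=[43,12,33] → █
    (4,6)@(9, 13): e=[-5,60,33] → ·
    (1,7)@(3, 15): e=[29,4,55] → █
    (3,7)@(7, 15): e=[-3,36,55] → ·
    (1,8)@(3, 17): e=[15,-4,77] → ·
  covered (10 px):
    · · · · · · ·
    · · · · · · ·
    · · · · · · ·
    · · · · · · ·
    · · · · · · ·
    █ █ █ █ █ · ·
    · █ █ █ · · ·
    · █ █ · · · ·
    · · · · · · ·
    · · · · · · ·

Result: 20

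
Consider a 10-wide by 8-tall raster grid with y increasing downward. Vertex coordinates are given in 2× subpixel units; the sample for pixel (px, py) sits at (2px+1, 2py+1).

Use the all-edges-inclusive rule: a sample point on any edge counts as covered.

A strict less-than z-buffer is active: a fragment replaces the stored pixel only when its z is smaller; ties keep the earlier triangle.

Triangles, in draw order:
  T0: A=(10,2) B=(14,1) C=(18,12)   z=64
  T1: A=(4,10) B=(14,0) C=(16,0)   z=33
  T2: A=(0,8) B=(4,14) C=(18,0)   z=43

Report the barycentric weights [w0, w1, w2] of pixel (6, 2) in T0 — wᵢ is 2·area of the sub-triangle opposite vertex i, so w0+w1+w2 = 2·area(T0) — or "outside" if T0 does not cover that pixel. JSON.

T0:
  2·area = 48
  edge (10, 2)→(14, 1): d=(4,-1) inclusive
  edge (14, 1)→(18, 12): d=(4,11) inclusive
  edge (18, 12)→(10, 2): d=(-8,-10) inclusive
    (5,1)@(11, 3): e=[5,41,2] → X
    (6,1)@(13, 3): e=[7,19,22] → X
    (7,1)@(15, 3): e=[9,-3,42] → .
    (5,2)@(11, 5): e=[13,49,-14] → .
    (6,2)@(13, 5): e=[15,27,6] → X
    (7,2)@(15, 5): e=[17,5,26] → X
    (8,2)@(17, 5): e=[19,-17,46] → .
    (6,3)@(13, 7): e=[23,35,-10] → .
    (7,3)@(15, 7): e=[25,13,10] → X
    (8,3)@(17, 7): e=[27,-9,30] → .
    (7,4)@(15, 9): e=[33,21,-6] → .
  covered (5 px):
    . . . . . . . . . .
    . . . . . X X . . .
    . . . . . . X X . .
    . . . . . . . X . .
    . . . . . . . . . .
    . . . . . . . . . .
    . . . . . . . . . .
    . . . . . . . . . .
T1:
  2·area = 20
  edge (4, 10)→(14, 0): d=(10,-10) inclusive
  edge (14, 0)→(16, 0): d=(2,0) inclusive
  edge (16, 0)→(4, 10): d=(-12,10) inclusive
    (6,0)@(13, 1): e=[0,2,18] → X  [on edge]
    (7,0)@(15, 1): e=[20,2,-2] → .
    (5,1)@(11, 3): e=[0,6,14] → X  [on edge]
    (6,1)@(13, 3): e=[20,6,-6] → .
    (4,2)@(9, 5): e=[0,10,10] → X  [on edge]
    (5,2)@(11, 5): e=[20,10,-10] → .
    (3,3)@(7, 7): e=[0,14,6] → X  [on edge]
    (4,3)@(9, 7): e=[20,14,-14] → .
    (2,4)@(5, 9): e=[0,18,2] → X  [on edge]
    (3,4)@(7, 9): e=[20,18,-18] → .
    (1,5)@(3, 11): e=[0,22,-2] → .  [on edge]
    (2,5)@(5, 11): e=[20,22,-22] → .
    (0,6)@(1, 13): e=[0,26,-6] → .  [on edge]
  covered (5 px):
    . . . . . . X . . .
    . . . . . X . . . .
    . . . . X . . . . .
    . . . X . . . . . .
    . . X . . . . . . .
    . . . . . . . . . .
    . . . . . . . . . .
    . . . . . . . . . .
T2:
  2·area = 140  (B↔C swapped to make it positive)
  edge (0, 8)→(18, 0): d=(18,-8) inclusive
  edge (18, 0)→(4, 14): d=(-14,14) inclusive
  edge (4, 14)→(0, 8): d=(-4,-6) inclusive
    (8,0)@(17, 1): e=[10,0,130] → X  [on edge]
    (9,0)@(19, 1): e=[26,-28,142] → .
    (6,1)@(13, 3): e=[14,28,98] → X
    (7,1)@(15, 3): e=[30,0,110] → X  [on edge]
    (8,1)@(17, 3): e=[46,-28,122] → .
    (3,2)@(7, 5): e=[2,84,54] → X
    (4,2)@(9, 5): e=[18,56,66] → X
    (5,2)@(11, 5): e=[34,28,78] → X
    (6,2)@(13, 5): e=[50,0,90] → X  [on edge]
    (7,2)@(15, 5): e=[66,-28,102] → .
    (1,3)@(3, 7): e=[6,112,22] → X
    (2,3)@(5, 7): e=[22,84,34] → X
    (5,3)@(11, 7): e=[70,0,70] → X  [on edge]
    (4,4)@(9, 9): e=[90,0,50] → X  [on edge]
    (3,5)@(7, 11): e=[110,0,30] → X  [on edge]
    (2,6)@(5, 13): e=[130,0,10] → X  [on edge]
    (1,7)@(3, 15): e=[150,0,-10] → .  [on edge]
  covered (21 px):
    . . . . . . . . X .
    . . . . . . X X . .
    . . . X X X X . . .
    . X X X X X . . . .
    X X X X X . . . . .
    . X X X . . . . . .
    . . X . . . . . . .
    . . . . . . . . . .

Answer: [27,6,15]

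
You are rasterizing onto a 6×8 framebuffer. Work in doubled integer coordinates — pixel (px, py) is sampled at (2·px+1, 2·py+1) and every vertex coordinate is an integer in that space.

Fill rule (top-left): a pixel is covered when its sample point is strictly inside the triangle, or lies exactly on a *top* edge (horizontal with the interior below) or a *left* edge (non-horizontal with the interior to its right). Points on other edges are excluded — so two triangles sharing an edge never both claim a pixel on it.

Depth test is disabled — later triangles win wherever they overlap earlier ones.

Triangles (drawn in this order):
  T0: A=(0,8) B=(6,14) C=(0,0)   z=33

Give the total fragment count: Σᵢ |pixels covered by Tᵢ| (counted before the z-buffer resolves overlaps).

T0:
  2·area = 48  (B↔C swapped to make it positive)
  edge (0, 8)→(0, 0): d=(0,-8) top-left  bias=+0
  edge (0, 0)→(6, 14): d=(6,14) right/bottom  bias=-1
  edge (6, 14)→(0, 8): d=(-6,-6) top-left  bias=+0
    (0,1)@(1, 3): e=[8,4,36] → X
    (1,1)@(3, 3): e=[24,-24,48] → .
    (0,2)@(1, 5): e=[8,16,24] → X
    (1,2)@(3, 5): e=[24,-12,36] → .
    (0,3)@(1, 7): e=[8,28,12] → X
    (1,3)@(3, 7): e=[24,0,24] → .  [on edge]
    (0,4)@(1, 9): e=[8,40,0] → X  [on edge]
    (1,4)@(3, 9): e=[24,12,12] → X
    (2,4)@(5, 9): e=[40,-16,24] → .
    (0,5)@(1, 11): e=[8,52,-12] → .
    (1,5)@(3, 11): e=[24,24,0] → X  [on edge]
    (2,5)@(5, 11): e=[40,-4,12] → .
    (2,6)@(5, 13): e=[40,8,0] → X  [on edge]
    (3,7)@(7, 15): e=[56,-8,0] → .  [on edge]
  covered (7 px):
    . . . . . .
    X . . . . .
    X . . . . .
    X . . . . .
    X X . . . .
    . X . . . .
    . . X . . .
    . . . . . .

Final: 7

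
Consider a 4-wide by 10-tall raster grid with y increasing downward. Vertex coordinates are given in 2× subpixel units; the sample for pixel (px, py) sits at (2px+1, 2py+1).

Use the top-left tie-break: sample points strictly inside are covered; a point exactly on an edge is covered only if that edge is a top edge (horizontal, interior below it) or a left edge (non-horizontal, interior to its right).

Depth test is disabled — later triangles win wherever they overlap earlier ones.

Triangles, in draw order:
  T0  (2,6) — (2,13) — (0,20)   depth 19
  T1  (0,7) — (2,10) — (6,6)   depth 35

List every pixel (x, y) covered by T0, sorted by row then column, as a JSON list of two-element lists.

T0:
  2·area = 14
  edge (2, 6)→(2, 13): d=(0,7) right/bottom  bias=-1
  edge (2, 13)→(0, 20): d=(-2,7) right/bottom  bias=-1
  edge (0, 20)→(2, 6): d=(2,-14) top-left  bias=+0
    (0,6)@(1, 13): e=[7,7,0] → X  [on edge]
    (1,6)@(3, 13): e=[-7,-7,28] → .
    (0,7)@(1, 15): e=[7,3,4] → X
    (1,7)@(3, 15): e=[-7,-11,32] → .
    (0,8)@(1, 17): e=[7,-1,8] → .
  covered (2 px):
    . . . .
    . . . .
    . . . .
    . . . .
    . . . .
    . . . .
    X . . .
    X . . .
    . . . .
    . . . .
T1:
  2·area = 20  (B↔C swapped to make it positive)
  edge (0, 7)→(6, 6): d=(6,-1) top-left  bias=+0
  edge (6, 6)→(2, 10): d=(-4,4) right/bottom  bias=-1
  edge (2, 10)→(0, 7): d=(-2,-3) top-left  bias=+0
    (3,2)@(7, 5): e=[-5,0,25] → .  [on edge]
    (0,3)@(1, 7): e=[1,16,3] → X
    (1,3)@(3, 7): e=[3,8,9] → X
    (2,3)@(5, 7): e=[5,0,15] → .  [on edge]
    (0,4)@(1, 9): e=[13,8,-1] → .
    (1,4)@(3, 9): e=[15,0,5] → .  [on edge]
    (0,5)@(1, 11): e=[25,0,-5] → .  [on edge]
  covered (2 px):
    . . . .
    . . . .
    . . . .
    X X . .
    . . . .
    . . . .
    . . . .
    . . . .
    . . . .
    . . . .

Answer: [[0,6],[0,7]]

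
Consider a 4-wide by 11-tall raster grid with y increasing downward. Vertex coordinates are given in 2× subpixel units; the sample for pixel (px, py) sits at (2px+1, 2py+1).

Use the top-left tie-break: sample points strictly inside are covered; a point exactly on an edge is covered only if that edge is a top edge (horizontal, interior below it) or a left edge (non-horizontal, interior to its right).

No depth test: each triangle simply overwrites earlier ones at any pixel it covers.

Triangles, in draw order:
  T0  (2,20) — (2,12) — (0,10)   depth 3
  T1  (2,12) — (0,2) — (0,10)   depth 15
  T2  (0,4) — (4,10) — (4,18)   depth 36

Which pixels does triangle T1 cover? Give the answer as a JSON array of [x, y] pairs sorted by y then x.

T0:
  2·area = 16  (B↔C swapped to make it positive)
  edge (2, 20)→(0, 10): d=(-2,-10) top-left  bias=+0
  edge (0, 10)→(2, 12): d=(2,2) right/bottom  bias=-1
  edge (2, 12)→(2, 20): d=(0,8) right/bottom  bias=-1
    (0,5)@(1, 11): e=[8,0,8] → ·  [on edge]
    (0,6)@(1, 13): e=[4,4,8] → █
    (1,6)@(3, 13): e=[24,0,-8] → ·  [on edge]
    (0,7)@(1, 15): e=[0,8,8] → █  [on edge]
    (1,7)@(3, 15): e=[20,4,-8] → ·
    (2,7)@(5, 15): e=[40,0,-24] → ·  [on edge]
    (0,8)@(1, 17): e=[-4,12,8] → ·
    (3,8)@(7, 17): e=[56,0,-40] → ·  [on edge]
  covered (2 px):
    · · · ·
    · · · ·
    · · · ·
    · · · ·
    · · · ·
    · · · ·
    █ · · ·
    █ · · ·
    · · · ·
    · · · ·
    · · · ·
T1:
  2·area = 16  (B↔C swapped to make it positive)
  edge (2, 12)→(0, 10): d=(-2,-2) top-left  bias=+0
  edge (0, 10)→(0, 2): d=(0,-8) top-left  bias=+0
  edge (0, 2)→(2, 12): d=(2,10) right/bottom  bias=-1
    (0,3)@(1, 7): e=[8,8,0] → ·  [on edge]
    (0,4)@(1, 9): e=[4,8,4] → █
    (1,4)@(3, 9): e=[8,24,-16] → ·
    (0,5)@(1, 11): e=[0,8,8] → █  [on edge]
    (1,5)@(3, 11): e=[4,24,-12] → ·
    (0,6)@(1, 13): e=[-4,8,12] → ·
    (1,6)@(3, 13): e=[0,24,-8] → ·  [on edge]
    (2,7)@(5, 15): e=[0,40,-24] → ·  [on edge]
    (1,8)@(3, 17): e=[-8,24,0] → ·  [on edge]
    (3,8)@(7, 17): e=[0,56,-40] → ·  [on edge]
  covered (2 px):
    · · · ·
    · · · ·
    · · · ·
    · · · ·
    █ · · ·
    █ · · ·
    · · · ·
    · · · ·
    · · · ·
    · · · ·
    · · · ·
T2:
  2·area = 32
  edge (0, 4)→(4, 10): d=(4,6) right/bottom  bias=-1
  edge (4, 10)→(4, 18): d=(0,8) right/bottom  bias=-1
  edge (4, 18)→(0, 4): d=(-4,-14) top-left  bias=+0
    (0,3)@(1, 7): e=[6,24,2] → █
    (1,3)@(3, 7): e=[-6,8,30] → ·
    (0,4)@(1, 9): e=[14,24,-6] → ·
    (1,4)@(3, 9): e=[2,8,22] → █
    (2,4)@(5, 9): e=[-10,-8,50] → ·
    (1,5)@(3, 11): e=[10,8,14] → █
    (2,5)@(5, 11): e=[-2,-8,42] → ·
    (1,6)@(3, 13): e=[18,8,6] → █
    (2,6)@(5, 13): e=[6,-8,34] → ·
    (1,7)@(3, 15): e=[26,8,-2] → ·
  covered (4 px):
    · · · ·
    · · · ·
    · · · ·
    █ · · ·
    · █ · ·
    · █ · ·
    · █ · ·
    · · · ·
    · · · ·
    · · · ·
    · · · ·

Final: [[0,4],[0,5]]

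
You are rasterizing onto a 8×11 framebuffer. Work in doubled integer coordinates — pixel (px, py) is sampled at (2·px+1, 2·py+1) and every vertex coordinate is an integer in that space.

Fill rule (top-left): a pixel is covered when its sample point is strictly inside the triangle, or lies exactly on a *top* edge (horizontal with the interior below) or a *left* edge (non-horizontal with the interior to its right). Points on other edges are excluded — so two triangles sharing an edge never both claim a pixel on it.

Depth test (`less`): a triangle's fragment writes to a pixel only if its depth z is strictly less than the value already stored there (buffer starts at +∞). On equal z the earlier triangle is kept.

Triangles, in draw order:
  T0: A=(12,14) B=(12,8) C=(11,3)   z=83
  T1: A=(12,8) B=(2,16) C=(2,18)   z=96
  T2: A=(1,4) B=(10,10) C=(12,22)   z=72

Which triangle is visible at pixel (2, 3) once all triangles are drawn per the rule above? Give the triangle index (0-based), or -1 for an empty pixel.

T0:
  2·area = 6  (B↔C swapped to make it positive)
  edge (12, 14)→(11, 3): d=(-1,-11) top-left  bias=+0
  edge (11, 3)→(12, 8): d=(1,5) right/bottom  bias=-1
  edge (12, 8)→(12, 14): d=(0,6) right/bottom  bias=-1
    (5,1)@(11, 3): e=[0,0,6] → ·  [on edge]
    (6,6)@(13, 13): e=[12,0,-6] → ·  [on edge]
  covered (0 px):
    · · · · · · · ·
    · · · · · · · ·
    · · · · · · · ·
    · · · · · · · ·
    · · · · · · · ·
    · · · · · · · ·
    · · · · · · · ·
    · · · · · · · ·
    · · · · · · · ·
    · · · · · · · ·
    · · · · · · · ·
T1:
  2·area = 20  (B↔C swapped to make it positive)
  edge (12, 8)→(2, 18): d=(-10,10) right/bottom  bias=-1
  edge (2, 18)→(2, 16): d=(0,-2) top-left  bias=+0
  edge (2, 16)→(12, 8): d=(10,-8) top-left  bias=+0
    (7,2)@(15, 5): e=[0,26,-6] → ·  [on edge]
    (6,3)@(13, 7): e=[0,22,-2] → ·  [on edge]
    (5,4)@(11, 9): e=[0,18,2] → ·  [on edge]
    (4,5)@(9, 11): e=[0,14,6] → ·  [on edge]
    (3,6)@(7, 13): e=[0,10,10] → ·  [on edge]
    (2,7)@(5, 15): e=[0,6,14] → ·  [on edge]
    (1,8)@(3, 17): e=[0,2,18] → ·  [on edge]
    (0,9)@(1, 19): e=[0,-2,22] → ·  [on edge]
  covered (0 px):
    · · · · · · · ·
    · · · · · · · ·
    · · · · · · · ·
    · · · · · · · ·
    · · · · · · · ·
    · · · · · · · ·
    · · · · · · · ·
    · · · · · · · ·
    · · · · · · · ·
    · · · · · · · ·
    · · · · · · · ·
T2:
  2·area = 96
  edge (1, 4)→(10, 10): d=(9,6) right/bottom  bias=-1
  edge (10, 10)→(12, 22): d=(2,12) right/bottom  bias=-1
  edge (12, 22)→(1, 4): d=(-11,-18) top-left  bias=+0
    (1,3)@(3, 7): e=[15,78,3] → #
    (2,3)@(5, 7): e=[3,54,39] → #
    (3,3)@(7, 7): e=[-9,30,75] → ·
    (1,4)@(3, 9): e=[33,82,-19] → ·
    (2,4)@(5, 9): e=[21,58,17] → #
    (3,4)@(7, 9): e=[9,34,53] → #
    (4,4)@(9, 9): e=[-3,10,89] → ·
    (2,5)@(5, 11): e=[39,62,-5] → ·
    (3,5)@(7, 11): e=[27,38,31] → #
    (4,5)@(9, 11): e=[15,14,67] → #
    (5,5)@(11, 11): e=[3,-10,103] → ·
    (3,6)@(7, 13): e=[45,42,9] → #
  covered (12 px):
    · · · · · · · ·
    · · · · · · · ·
    · · · · · · · ·
    · # # · · · · ·
    · · # # · · · ·
    · · · # # · · ·
    · · · # # · · ·
    · · · · # · · ·
    · · · · # # · ·
    · · · · · # · ·
    · · · · · · · ·

Z-buffer (winner per pixel, '.' = empty):
  . . . . . . . .
  . . . . . . . .
  . . . . . . . .
  . 2 2 . . . . .
  . . 2 2 . . . .
  . . . 2 2 . . .
  . . . 2 2 . . .
  . . . . 2 . . .
  . . . . 2 2 . .
  . . . . . 2 . .
  . . . . . . . .

Result: 2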